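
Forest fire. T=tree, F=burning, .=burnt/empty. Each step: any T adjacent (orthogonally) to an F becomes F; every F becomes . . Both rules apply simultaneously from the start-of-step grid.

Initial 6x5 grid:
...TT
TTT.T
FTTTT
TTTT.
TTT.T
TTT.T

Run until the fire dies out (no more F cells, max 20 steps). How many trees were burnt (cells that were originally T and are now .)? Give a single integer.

Answer: 20

Derivation:
Step 1: +3 fires, +1 burnt (F count now 3)
Step 2: +4 fires, +3 burnt (F count now 4)
Step 3: +5 fires, +4 burnt (F count now 5)
Step 4: +4 fires, +5 burnt (F count now 4)
Step 5: +2 fires, +4 burnt (F count now 2)
Step 6: +1 fires, +2 burnt (F count now 1)
Step 7: +1 fires, +1 burnt (F count now 1)
Step 8: +0 fires, +1 burnt (F count now 0)
Fire out after step 8
Initially T: 22, now '.': 28
Total burnt (originally-T cells now '.'): 20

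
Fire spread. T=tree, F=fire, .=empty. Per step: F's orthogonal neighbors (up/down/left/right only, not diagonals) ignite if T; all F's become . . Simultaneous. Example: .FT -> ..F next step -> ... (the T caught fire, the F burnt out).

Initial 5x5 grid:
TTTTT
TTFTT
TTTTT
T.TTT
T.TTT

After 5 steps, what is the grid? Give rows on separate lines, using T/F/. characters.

Step 1: 4 trees catch fire, 1 burn out
  TTFTT
  TF.FT
  TTFTT
  T.TTT
  T.TTT
Step 2: 7 trees catch fire, 4 burn out
  TF.FT
  F...F
  TF.FT
  T.FTT
  T.TTT
Step 3: 6 trees catch fire, 7 burn out
  F...F
  .....
  F...F
  T..FT
  T.FTT
Step 4: 3 trees catch fire, 6 burn out
  .....
  .....
  .....
  F...F
  T..FT
Step 5: 2 trees catch fire, 3 burn out
  .....
  .....
  .....
  .....
  F...F

.....
.....
.....
.....
F...F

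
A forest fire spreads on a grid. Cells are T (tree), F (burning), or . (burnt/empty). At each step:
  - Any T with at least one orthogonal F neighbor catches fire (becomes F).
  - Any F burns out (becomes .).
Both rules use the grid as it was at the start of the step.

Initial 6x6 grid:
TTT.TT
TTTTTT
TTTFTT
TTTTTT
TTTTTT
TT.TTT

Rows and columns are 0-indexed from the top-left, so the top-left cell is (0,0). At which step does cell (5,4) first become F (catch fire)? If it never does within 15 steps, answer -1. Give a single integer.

Step 1: cell (5,4)='T' (+4 fires, +1 burnt)
Step 2: cell (5,4)='T' (+7 fires, +4 burnt)
Step 3: cell (5,4)='T' (+10 fires, +7 burnt)
Step 4: cell (5,4)='F' (+7 fires, +10 burnt)
  -> target ignites at step 4
Step 5: cell (5,4)='.' (+4 fires, +7 burnt)
Step 6: cell (5,4)='.' (+1 fires, +4 burnt)
Step 7: cell (5,4)='.' (+0 fires, +1 burnt)
  fire out at step 7

4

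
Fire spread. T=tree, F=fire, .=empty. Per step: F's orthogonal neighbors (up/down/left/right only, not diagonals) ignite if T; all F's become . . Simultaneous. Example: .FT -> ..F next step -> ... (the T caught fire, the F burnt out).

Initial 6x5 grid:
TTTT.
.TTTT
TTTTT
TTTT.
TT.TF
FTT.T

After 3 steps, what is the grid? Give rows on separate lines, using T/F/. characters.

Step 1: 4 trees catch fire, 2 burn out
  TTTT.
  .TTTT
  TTTTT
  TTTT.
  FT.F.
  .FT.F
Step 2: 4 trees catch fire, 4 burn out
  TTTT.
  .TTTT
  TTTTT
  FTTF.
  .F...
  ..F..
Step 3: 4 trees catch fire, 4 burn out
  TTTT.
  .TTTT
  FTTFT
  .FF..
  .....
  .....

TTTT.
.TTTT
FTTFT
.FF..
.....
.....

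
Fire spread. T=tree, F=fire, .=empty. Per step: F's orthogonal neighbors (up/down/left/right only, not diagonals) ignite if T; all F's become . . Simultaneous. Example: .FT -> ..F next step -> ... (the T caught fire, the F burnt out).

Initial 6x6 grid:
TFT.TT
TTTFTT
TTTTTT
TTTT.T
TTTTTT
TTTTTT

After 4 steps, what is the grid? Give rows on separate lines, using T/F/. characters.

Step 1: 6 trees catch fire, 2 burn out
  F.F.TT
  TFF.FT
  TTTFTT
  TTTT.T
  TTTTTT
  TTTTTT
Step 2: 7 trees catch fire, 6 burn out
  ....FT
  F....F
  TFF.FT
  TTTF.T
  TTTTTT
  TTTTTT
Step 3: 6 trees catch fire, 7 burn out
  .....F
  ......
  F....F
  TFF..T
  TTTFTT
  TTTTTT
Step 4: 6 trees catch fire, 6 burn out
  ......
  ......
  ......
  F....F
  TFF.FT
  TTTFTT

......
......
......
F....F
TFF.FT
TTTFTT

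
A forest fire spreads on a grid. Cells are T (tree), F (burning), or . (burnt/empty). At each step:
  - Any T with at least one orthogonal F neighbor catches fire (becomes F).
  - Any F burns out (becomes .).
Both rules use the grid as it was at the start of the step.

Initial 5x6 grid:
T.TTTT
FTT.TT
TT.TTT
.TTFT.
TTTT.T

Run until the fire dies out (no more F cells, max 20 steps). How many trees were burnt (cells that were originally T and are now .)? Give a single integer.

Step 1: +7 fires, +2 burnt (F count now 7)
Step 2: +5 fires, +7 burnt (F count now 5)
Step 3: +4 fires, +5 burnt (F count now 4)
Step 4: +4 fires, +4 burnt (F count now 4)
Step 5: +1 fires, +4 burnt (F count now 1)
Step 6: +0 fires, +1 burnt (F count now 0)
Fire out after step 6
Initially T: 22, now '.': 29
Total burnt (originally-T cells now '.'): 21

Answer: 21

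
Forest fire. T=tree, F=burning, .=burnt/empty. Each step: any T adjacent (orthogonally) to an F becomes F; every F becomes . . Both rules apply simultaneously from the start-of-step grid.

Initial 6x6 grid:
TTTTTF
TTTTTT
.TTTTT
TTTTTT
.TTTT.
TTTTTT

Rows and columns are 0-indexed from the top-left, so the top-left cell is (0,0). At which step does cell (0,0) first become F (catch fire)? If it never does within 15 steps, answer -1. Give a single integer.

Step 1: cell (0,0)='T' (+2 fires, +1 burnt)
Step 2: cell (0,0)='T' (+3 fires, +2 burnt)
Step 3: cell (0,0)='T' (+4 fires, +3 burnt)
Step 4: cell (0,0)='T' (+4 fires, +4 burnt)
Step 5: cell (0,0)='F' (+5 fires, +4 burnt)
  -> target ignites at step 5
Step 6: cell (0,0)='.' (+5 fires, +5 burnt)
Step 7: cell (0,0)='.' (+4 fires, +5 burnt)
Step 8: cell (0,0)='.' (+3 fires, +4 burnt)
Step 9: cell (0,0)='.' (+1 fires, +3 burnt)
Step 10: cell (0,0)='.' (+1 fires, +1 burnt)
Step 11: cell (0,0)='.' (+0 fires, +1 burnt)
  fire out at step 11

5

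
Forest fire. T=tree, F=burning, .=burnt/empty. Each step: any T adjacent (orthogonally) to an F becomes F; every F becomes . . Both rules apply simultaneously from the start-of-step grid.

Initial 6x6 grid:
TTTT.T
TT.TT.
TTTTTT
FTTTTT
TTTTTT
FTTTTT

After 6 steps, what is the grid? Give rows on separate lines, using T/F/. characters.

Step 1: 4 trees catch fire, 2 burn out
  TTTT.T
  TT.TT.
  FTTTTT
  .FTTTT
  FTTTTT
  .FTTTT
Step 2: 5 trees catch fire, 4 burn out
  TTTT.T
  FT.TT.
  .FTTTT
  ..FTTT
  .FTTTT
  ..FTTT
Step 3: 6 trees catch fire, 5 burn out
  FTTT.T
  .F.TT.
  ..FTTT
  ...FTT
  ..FTTT
  ...FTT
Step 4: 5 trees catch fire, 6 burn out
  .FTT.T
  ...TT.
  ...FTT
  ....FT
  ...FTT
  ....FT
Step 5: 6 trees catch fire, 5 burn out
  ..FT.T
  ...FT.
  ....FT
  .....F
  ....FT
  .....F
Step 6: 4 trees catch fire, 6 burn out
  ...F.T
  ....F.
  .....F
  ......
  .....F
  ......

...F.T
....F.
.....F
......
.....F
......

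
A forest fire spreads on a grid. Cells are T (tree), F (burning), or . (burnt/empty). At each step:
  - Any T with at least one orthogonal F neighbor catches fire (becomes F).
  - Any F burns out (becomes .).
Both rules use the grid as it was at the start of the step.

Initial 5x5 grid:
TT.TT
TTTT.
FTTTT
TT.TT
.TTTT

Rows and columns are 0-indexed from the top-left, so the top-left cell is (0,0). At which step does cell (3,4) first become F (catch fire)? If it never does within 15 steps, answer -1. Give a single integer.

Step 1: cell (3,4)='T' (+3 fires, +1 burnt)
Step 2: cell (3,4)='T' (+4 fires, +3 burnt)
Step 3: cell (3,4)='T' (+4 fires, +4 burnt)
Step 4: cell (3,4)='T' (+4 fires, +4 burnt)
Step 5: cell (3,4)='F' (+3 fires, +4 burnt)
  -> target ignites at step 5
Step 6: cell (3,4)='.' (+2 fires, +3 burnt)
Step 7: cell (3,4)='.' (+0 fires, +2 burnt)
  fire out at step 7

5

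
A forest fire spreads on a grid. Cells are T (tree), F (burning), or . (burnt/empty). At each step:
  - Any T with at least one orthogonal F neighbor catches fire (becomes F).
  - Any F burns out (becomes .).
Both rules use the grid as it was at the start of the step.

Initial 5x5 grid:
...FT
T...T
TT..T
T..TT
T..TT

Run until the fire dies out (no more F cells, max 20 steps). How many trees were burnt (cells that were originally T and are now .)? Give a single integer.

Answer: 7

Derivation:
Step 1: +1 fires, +1 burnt (F count now 1)
Step 2: +1 fires, +1 burnt (F count now 1)
Step 3: +1 fires, +1 burnt (F count now 1)
Step 4: +1 fires, +1 burnt (F count now 1)
Step 5: +2 fires, +1 burnt (F count now 2)
Step 6: +1 fires, +2 burnt (F count now 1)
Step 7: +0 fires, +1 burnt (F count now 0)
Fire out after step 7
Initially T: 12, now '.': 20
Total burnt (originally-T cells now '.'): 7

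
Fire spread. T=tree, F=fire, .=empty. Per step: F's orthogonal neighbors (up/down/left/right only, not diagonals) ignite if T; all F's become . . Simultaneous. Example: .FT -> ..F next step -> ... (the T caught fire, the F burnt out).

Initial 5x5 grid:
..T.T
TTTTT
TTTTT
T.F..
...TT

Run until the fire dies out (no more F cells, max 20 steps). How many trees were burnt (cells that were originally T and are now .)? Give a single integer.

Step 1: +1 fires, +1 burnt (F count now 1)
Step 2: +3 fires, +1 burnt (F count now 3)
Step 3: +5 fires, +3 burnt (F count now 5)
Step 4: +3 fires, +5 burnt (F count now 3)
Step 5: +1 fires, +3 burnt (F count now 1)
Step 6: +0 fires, +1 burnt (F count now 0)
Fire out after step 6
Initially T: 15, now '.': 23
Total burnt (originally-T cells now '.'): 13

Answer: 13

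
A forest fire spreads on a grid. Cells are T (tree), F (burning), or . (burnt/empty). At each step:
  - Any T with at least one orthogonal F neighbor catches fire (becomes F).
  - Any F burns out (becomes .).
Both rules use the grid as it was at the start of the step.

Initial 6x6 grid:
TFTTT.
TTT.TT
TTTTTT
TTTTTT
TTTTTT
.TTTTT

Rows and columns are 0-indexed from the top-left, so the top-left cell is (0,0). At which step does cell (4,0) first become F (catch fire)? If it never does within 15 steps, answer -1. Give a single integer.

Step 1: cell (4,0)='T' (+3 fires, +1 burnt)
Step 2: cell (4,0)='T' (+4 fires, +3 burnt)
Step 3: cell (4,0)='T' (+4 fires, +4 burnt)
Step 4: cell (4,0)='T' (+5 fires, +4 burnt)
Step 5: cell (4,0)='F' (+6 fires, +5 burnt)
  -> target ignites at step 5
Step 6: cell (4,0)='.' (+4 fires, +6 burnt)
Step 7: cell (4,0)='.' (+3 fires, +4 burnt)
Step 8: cell (4,0)='.' (+2 fires, +3 burnt)
Step 9: cell (4,0)='.' (+1 fires, +2 burnt)
Step 10: cell (4,0)='.' (+0 fires, +1 burnt)
  fire out at step 10

5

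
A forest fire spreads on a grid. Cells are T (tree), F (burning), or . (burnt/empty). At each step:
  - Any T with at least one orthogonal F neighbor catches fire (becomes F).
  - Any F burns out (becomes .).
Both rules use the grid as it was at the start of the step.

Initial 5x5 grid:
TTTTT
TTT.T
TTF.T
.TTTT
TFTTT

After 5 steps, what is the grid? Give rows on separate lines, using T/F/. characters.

Step 1: 6 trees catch fire, 2 burn out
  TTTTT
  TTF.T
  TF..T
  .FFTT
  F.FTT
Step 2: 5 trees catch fire, 6 burn out
  TTFTT
  TF..T
  F...T
  ...FT
  ...FT
Step 3: 5 trees catch fire, 5 burn out
  TF.FT
  F...T
  ....T
  ....F
  ....F
Step 4: 3 trees catch fire, 5 burn out
  F...F
  ....T
  ....F
  .....
  .....
Step 5: 1 trees catch fire, 3 burn out
  .....
  ....F
  .....
  .....
  .....

.....
....F
.....
.....
.....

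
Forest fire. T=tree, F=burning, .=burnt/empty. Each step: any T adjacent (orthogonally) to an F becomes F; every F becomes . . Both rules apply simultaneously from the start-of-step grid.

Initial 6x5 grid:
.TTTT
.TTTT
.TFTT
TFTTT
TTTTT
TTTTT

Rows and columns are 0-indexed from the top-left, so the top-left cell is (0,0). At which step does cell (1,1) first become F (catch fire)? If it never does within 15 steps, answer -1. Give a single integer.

Step 1: cell (1,1)='T' (+6 fires, +2 burnt)
Step 2: cell (1,1)='F' (+8 fires, +6 burnt)
  -> target ignites at step 2
Step 3: cell (1,1)='.' (+7 fires, +8 burnt)
Step 4: cell (1,1)='.' (+3 fires, +7 burnt)
Step 5: cell (1,1)='.' (+1 fires, +3 burnt)
Step 6: cell (1,1)='.' (+0 fires, +1 burnt)
  fire out at step 6

2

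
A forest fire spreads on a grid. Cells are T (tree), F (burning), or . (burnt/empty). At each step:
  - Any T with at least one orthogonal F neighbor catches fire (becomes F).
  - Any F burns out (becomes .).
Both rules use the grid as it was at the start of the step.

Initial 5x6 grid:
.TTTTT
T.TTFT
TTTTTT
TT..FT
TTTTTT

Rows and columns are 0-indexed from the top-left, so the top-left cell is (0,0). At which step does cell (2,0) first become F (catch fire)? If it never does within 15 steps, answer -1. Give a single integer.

Step 1: cell (2,0)='T' (+6 fires, +2 burnt)
Step 2: cell (2,0)='T' (+7 fires, +6 burnt)
Step 3: cell (2,0)='T' (+3 fires, +7 burnt)
Step 4: cell (2,0)='T' (+3 fires, +3 burnt)
Step 5: cell (2,0)='F' (+3 fires, +3 burnt)
  -> target ignites at step 5
Step 6: cell (2,0)='.' (+2 fires, +3 burnt)
Step 7: cell (2,0)='.' (+0 fires, +2 burnt)
  fire out at step 7

5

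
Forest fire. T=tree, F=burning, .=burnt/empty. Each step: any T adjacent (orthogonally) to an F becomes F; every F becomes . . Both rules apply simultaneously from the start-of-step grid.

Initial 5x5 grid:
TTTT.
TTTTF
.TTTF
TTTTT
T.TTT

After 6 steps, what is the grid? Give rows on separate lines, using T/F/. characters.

Step 1: 3 trees catch fire, 2 burn out
  TTTT.
  TTTF.
  .TTF.
  TTTTF
  T.TTT
Step 2: 5 trees catch fire, 3 burn out
  TTTF.
  TTF..
  .TF..
  TTTF.
  T.TTF
Step 3: 5 trees catch fire, 5 burn out
  TTF..
  TF...
  .F...
  TTF..
  T.TF.
Step 4: 4 trees catch fire, 5 burn out
  TF...
  F....
  .....
  TF...
  T.F..
Step 5: 2 trees catch fire, 4 burn out
  F....
  .....
  .....
  F....
  T....
Step 6: 1 trees catch fire, 2 burn out
  .....
  .....
  .....
  .....
  F....

.....
.....
.....
.....
F....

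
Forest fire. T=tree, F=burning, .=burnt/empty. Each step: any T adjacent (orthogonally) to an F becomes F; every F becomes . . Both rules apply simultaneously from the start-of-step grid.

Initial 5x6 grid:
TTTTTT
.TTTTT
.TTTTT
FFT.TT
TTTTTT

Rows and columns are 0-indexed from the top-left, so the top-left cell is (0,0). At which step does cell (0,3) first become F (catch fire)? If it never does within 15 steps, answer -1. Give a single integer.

Step 1: cell (0,3)='T' (+4 fires, +2 burnt)
Step 2: cell (0,3)='T' (+3 fires, +4 burnt)
Step 3: cell (0,3)='T' (+4 fires, +3 burnt)
Step 4: cell (0,3)='T' (+5 fires, +4 burnt)
Step 5: cell (0,3)='F' (+5 fires, +5 burnt)
  -> target ignites at step 5
Step 6: cell (0,3)='.' (+3 fires, +5 burnt)
Step 7: cell (0,3)='.' (+1 fires, +3 burnt)
Step 8: cell (0,3)='.' (+0 fires, +1 burnt)
  fire out at step 8

5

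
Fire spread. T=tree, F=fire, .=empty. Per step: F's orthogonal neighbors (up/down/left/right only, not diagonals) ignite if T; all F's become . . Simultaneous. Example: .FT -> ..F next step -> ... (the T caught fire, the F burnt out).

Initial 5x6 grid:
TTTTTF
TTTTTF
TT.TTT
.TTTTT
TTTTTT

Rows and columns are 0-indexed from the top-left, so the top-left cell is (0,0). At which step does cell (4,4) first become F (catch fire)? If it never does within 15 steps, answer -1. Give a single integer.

Step 1: cell (4,4)='T' (+3 fires, +2 burnt)
Step 2: cell (4,4)='T' (+4 fires, +3 burnt)
Step 3: cell (4,4)='T' (+5 fires, +4 burnt)
Step 4: cell (4,4)='F' (+4 fires, +5 burnt)
  -> target ignites at step 4
Step 5: cell (4,4)='.' (+5 fires, +4 burnt)
Step 6: cell (4,4)='.' (+3 fires, +5 burnt)
Step 7: cell (4,4)='.' (+1 fires, +3 burnt)
Step 8: cell (4,4)='.' (+1 fires, +1 burnt)
Step 9: cell (4,4)='.' (+0 fires, +1 burnt)
  fire out at step 9

4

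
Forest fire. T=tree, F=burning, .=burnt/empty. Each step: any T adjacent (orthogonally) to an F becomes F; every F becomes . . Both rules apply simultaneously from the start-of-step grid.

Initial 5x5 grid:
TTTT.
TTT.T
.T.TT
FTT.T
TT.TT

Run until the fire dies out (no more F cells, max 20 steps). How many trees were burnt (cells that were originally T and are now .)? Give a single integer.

Step 1: +2 fires, +1 burnt (F count now 2)
Step 2: +3 fires, +2 burnt (F count now 3)
Step 3: +1 fires, +3 burnt (F count now 1)
Step 4: +3 fires, +1 burnt (F count now 3)
Step 5: +2 fires, +3 burnt (F count now 2)
Step 6: +1 fires, +2 burnt (F count now 1)
Step 7: +0 fires, +1 burnt (F count now 0)
Fire out after step 7
Initially T: 18, now '.': 19
Total burnt (originally-T cells now '.'): 12

Answer: 12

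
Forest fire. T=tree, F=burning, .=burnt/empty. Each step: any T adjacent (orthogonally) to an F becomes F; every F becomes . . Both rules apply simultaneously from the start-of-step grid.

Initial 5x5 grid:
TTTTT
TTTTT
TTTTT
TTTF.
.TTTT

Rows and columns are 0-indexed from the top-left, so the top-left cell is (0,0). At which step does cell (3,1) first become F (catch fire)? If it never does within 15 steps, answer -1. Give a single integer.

Step 1: cell (3,1)='T' (+3 fires, +1 burnt)
Step 2: cell (3,1)='F' (+6 fires, +3 burnt)
  -> target ignites at step 2
Step 3: cell (3,1)='.' (+6 fires, +6 burnt)
Step 4: cell (3,1)='.' (+4 fires, +6 burnt)
Step 5: cell (3,1)='.' (+2 fires, +4 burnt)
Step 6: cell (3,1)='.' (+1 fires, +2 burnt)
Step 7: cell (3,1)='.' (+0 fires, +1 burnt)
  fire out at step 7

2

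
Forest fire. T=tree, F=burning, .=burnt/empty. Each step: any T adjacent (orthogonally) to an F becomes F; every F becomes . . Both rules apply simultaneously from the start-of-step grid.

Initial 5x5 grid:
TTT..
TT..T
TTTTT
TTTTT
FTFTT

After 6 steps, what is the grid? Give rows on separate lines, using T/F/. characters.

Step 1: 4 trees catch fire, 2 burn out
  TTT..
  TT..T
  TTTTT
  FTFTT
  .F.FT
Step 2: 5 trees catch fire, 4 burn out
  TTT..
  TT..T
  FTFTT
  .F.FT
  ....F
Step 3: 4 trees catch fire, 5 burn out
  TTT..
  FT..T
  .F.FT
  ....F
  .....
Step 4: 3 trees catch fire, 4 burn out
  FTT..
  .F..T
  ....F
  .....
  .....
Step 5: 2 trees catch fire, 3 burn out
  .FT..
  ....F
  .....
  .....
  .....
Step 6: 1 trees catch fire, 2 burn out
  ..F..
  .....
  .....
  .....
  .....

..F..
.....
.....
.....
.....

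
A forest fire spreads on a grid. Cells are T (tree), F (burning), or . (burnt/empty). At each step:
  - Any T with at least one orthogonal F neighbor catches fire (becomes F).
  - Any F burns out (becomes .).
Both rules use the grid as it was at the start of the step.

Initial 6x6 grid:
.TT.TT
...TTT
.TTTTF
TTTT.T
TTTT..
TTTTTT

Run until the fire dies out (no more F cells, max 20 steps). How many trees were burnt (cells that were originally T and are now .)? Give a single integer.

Answer: 24

Derivation:
Step 1: +3 fires, +1 burnt (F count now 3)
Step 2: +3 fires, +3 burnt (F count now 3)
Step 3: +4 fires, +3 burnt (F count now 4)
Step 4: +3 fires, +4 burnt (F count now 3)
Step 5: +3 fires, +3 burnt (F count now 3)
Step 6: +4 fires, +3 burnt (F count now 4)
Step 7: +3 fires, +4 burnt (F count now 3)
Step 8: +1 fires, +3 burnt (F count now 1)
Step 9: +0 fires, +1 burnt (F count now 0)
Fire out after step 9
Initially T: 26, now '.': 34
Total burnt (originally-T cells now '.'): 24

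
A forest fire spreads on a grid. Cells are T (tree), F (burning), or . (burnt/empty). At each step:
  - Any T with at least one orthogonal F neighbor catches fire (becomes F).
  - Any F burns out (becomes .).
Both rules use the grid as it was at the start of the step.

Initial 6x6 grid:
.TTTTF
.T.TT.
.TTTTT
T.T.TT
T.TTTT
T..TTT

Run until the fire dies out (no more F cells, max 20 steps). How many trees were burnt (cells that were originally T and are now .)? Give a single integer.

Step 1: +1 fires, +1 burnt (F count now 1)
Step 2: +2 fires, +1 burnt (F count now 2)
Step 3: +3 fires, +2 burnt (F count now 3)
Step 4: +4 fires, +3 burnt (F count now 4)
Step 5: +4 fires, +4 burnt (F count now 4)
Step 6: +5 fires, +4 burnt (F count now 5)
Step 7: +3 fires, +5 burnt (F count now 3)
Step 8: +0 fires, +3 burnt (F count now 0)
Fire out after step 8
Initially T: 25, now '.': 33
Total burnt (originally-T cells now '.'): 22

Answer: 22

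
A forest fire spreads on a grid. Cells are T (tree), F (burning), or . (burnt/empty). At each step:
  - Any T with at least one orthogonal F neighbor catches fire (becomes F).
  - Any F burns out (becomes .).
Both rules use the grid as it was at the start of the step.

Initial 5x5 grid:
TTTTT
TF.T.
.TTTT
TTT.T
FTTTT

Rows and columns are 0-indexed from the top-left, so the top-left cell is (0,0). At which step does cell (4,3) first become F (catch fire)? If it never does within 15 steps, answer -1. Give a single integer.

Step 1: cell (4,3)='T' (+5 fires, +2 burnt)
Step 2: cell (4,3)='T' (+5 fires, +5 burnt)
Step 3: cell (4,3)='F' (+4 fires, +5 burnt)
  -> target ignites at step 3
Step 4: cell (4,3)='.' (+4 fires, +4 burnt)
Step 5: cell (4,3)='.' (+1 fires, +4 burnt)
Step 6: cell (4,3)='.' (+0 fires, +1 burnt)
  fire out at step 6

3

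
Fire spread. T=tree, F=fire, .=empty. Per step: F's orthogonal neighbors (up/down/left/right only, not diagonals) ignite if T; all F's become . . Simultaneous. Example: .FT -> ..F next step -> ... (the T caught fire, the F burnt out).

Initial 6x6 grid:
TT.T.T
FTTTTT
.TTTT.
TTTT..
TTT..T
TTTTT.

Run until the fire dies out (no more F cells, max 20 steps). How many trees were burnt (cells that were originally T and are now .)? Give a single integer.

Answer: 25

Derivation:
Step 1: +2 fires, +1 burnt (F count now 2)
Step 2: +3 fires, +2 burnt (F count now 3)
Step 3: +3 fires, +3 burnt (F count now 3)
Step 4: +6 fires, +3 burnt (F count now 6)
Step 5: +6 fires, +6 burnt (F count now 6)
Step 6: +3 fires, +6 burnt (F count now 3)
Step 7: +1 fires, +3 burnt (F count now 1)
Step 8: +1 fires, +1 burnt (F count now 1)
Step 9: +0 fires, +1 burnt (F count now 0)
Fire out after step 9
Initially T: 26, now '.': 35
Total burnt (originally-T cells now '.'): 25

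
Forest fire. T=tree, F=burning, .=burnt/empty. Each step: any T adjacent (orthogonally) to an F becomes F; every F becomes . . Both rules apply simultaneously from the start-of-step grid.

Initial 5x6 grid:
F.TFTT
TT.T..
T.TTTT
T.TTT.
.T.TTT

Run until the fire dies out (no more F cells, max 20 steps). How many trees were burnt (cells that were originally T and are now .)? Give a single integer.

Answer: 18

Derivation:
Step 1: +4 fires, +2 burnt (F count now 4)
Step 2: +4 fires, +4 burnt (F count now 4)
Step 3: +4 fires, +4 burnt (F count now 4)
Step 4: +4 fires, +4 burnt (F count now 4)
Step 5: +1 fires, +4 burnt (F count now 1)
Step 6: +1 fires, +1 burnt (F count now 1)
Step 7: +0 fires, +1 burnt (F count now 0)
Fire out after step 7
Initially T: 19, now '.': 29
Total burnt (originally-T cells now '.'): 18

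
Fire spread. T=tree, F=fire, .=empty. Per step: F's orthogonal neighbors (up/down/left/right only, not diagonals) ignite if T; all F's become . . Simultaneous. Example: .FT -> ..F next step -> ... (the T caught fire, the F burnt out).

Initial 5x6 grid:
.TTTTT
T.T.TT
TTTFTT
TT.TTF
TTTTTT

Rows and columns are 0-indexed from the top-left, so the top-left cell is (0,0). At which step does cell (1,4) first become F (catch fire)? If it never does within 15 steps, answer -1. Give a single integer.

Step 1: cell (1,4)='T' (+6 fires, +2 burnt)
Step 2: cell (1,4)='F' (+6 fires, +6 burnt)
  -> target ignites at step 2
Step 3: cell (1,4)='.' (+6 fires, +6 burnt)
Step 4: cell (1,4)='.' (+5 fires, +6 burnt)
Step 5: cell (1,4)='.' (+1 fires, +5 burnt)
Step 6: cell (1,4)='.' (+0 fires, +1 burnt)
  fire out at step 6

2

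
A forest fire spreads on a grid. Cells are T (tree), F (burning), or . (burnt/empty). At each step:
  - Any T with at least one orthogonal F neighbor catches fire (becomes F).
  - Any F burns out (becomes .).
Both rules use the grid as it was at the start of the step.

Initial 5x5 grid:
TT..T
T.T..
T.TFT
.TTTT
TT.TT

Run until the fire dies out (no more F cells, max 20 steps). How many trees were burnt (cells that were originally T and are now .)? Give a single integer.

Answer: 11

Derivation:
Step 1: +3 fires, +1 burnt (F count now 3)
Step 2: +4 fires, +3 burnt (F count now 4)
Step 3: +2 fires, +4 burnt (F count now 2)
Step 4: +1 fires, +2 burnt (F count now 1)
Step 5: +1 fires, +1 burnt (F count now 1)
Step 6: +0 fires, +1 burnt (F count now 0)
Fire out after step 6
Initially T: 16, now '.': 20
Total burnt (originally-T cells now '.'): 11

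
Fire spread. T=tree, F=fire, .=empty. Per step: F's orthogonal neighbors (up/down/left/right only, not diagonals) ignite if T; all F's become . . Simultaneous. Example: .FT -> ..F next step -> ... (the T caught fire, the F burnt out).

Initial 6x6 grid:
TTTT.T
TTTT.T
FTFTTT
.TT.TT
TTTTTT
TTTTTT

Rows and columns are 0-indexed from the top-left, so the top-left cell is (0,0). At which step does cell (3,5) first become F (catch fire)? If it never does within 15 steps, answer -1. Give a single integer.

Step 1: cell (3,5)='T' (+5 fires, +2 burnt)
Step 2: cell (3,5)='T' (+7 fires, +5 burnt)
Step 3: cell (3,5)='T' (+7 fires, +7 burnt)
Step 4: cell (3,5)='F' (+6 fires, +7 burnt)
  -> target ignites at step 4
Step 5: cell (3,5)='.' (+4 fires, +6 burnt)
Step 6: cell (3,5)='.' (+1 fires, +4 burnt)
Step 7: cell (3,5)='.' (+0 fires, +1 burnt)
  fire out at step 7

4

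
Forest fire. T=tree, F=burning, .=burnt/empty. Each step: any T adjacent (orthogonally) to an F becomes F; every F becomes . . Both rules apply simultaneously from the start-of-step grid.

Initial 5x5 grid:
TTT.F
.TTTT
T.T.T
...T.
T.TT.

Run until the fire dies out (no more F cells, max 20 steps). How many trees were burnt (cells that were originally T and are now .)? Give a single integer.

Answer: 9

Derivation:
Step 1: +1 fires, +1 burnt (F count now 1)
Step 2: +2 fires, +1 burnt (F count now 2)
Step 3: +1 fires, +2 burnt (F count now 1)
Step 4: +3 fires, +1 burnt (F count now 3)
Step 5: +1 fires, +3 burnt (F count now 1)
Step 6: +1 fires, +1 burnt (F count now 1)
Step 7: +0 fires, +1 burnt (F count now 0)
Fire out after step 7
Initially T: 14, now '.': 20
Total burnt (originally-T cells now '.'): 9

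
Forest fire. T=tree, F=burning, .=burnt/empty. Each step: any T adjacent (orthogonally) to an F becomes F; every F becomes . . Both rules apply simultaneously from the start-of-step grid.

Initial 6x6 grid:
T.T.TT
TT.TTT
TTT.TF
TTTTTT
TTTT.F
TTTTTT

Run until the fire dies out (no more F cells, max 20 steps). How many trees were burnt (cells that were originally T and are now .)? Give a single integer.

Step 1: +4 fires, +2 burnt (F count now 4)
Step 2: +4 fires, +4 burnt (F count now 4)
Step 3: +4 fires, +4 burnt (F count now 4)
Step 4: +3 fires, +4 burnt (F count now 3)
Step 5: +4 fires, +3 burnt (F count now 4)
Step 6: +4 fires, +4 burnt (F count now 4)
Step 7: +3 fires, +4 burnt (F count now 3)
Step 8: +1 fires, +3 burnt (F count now 1)
Step 9: +1 fires, +1 burnt (F count now 1)
Step 10: +0 fires, +1 burnt (F count now 0)
Fire out after step 10
Initially T: 29, now '.': 35
Total burnt (originally-T cells now '.'): 28

Answer: 28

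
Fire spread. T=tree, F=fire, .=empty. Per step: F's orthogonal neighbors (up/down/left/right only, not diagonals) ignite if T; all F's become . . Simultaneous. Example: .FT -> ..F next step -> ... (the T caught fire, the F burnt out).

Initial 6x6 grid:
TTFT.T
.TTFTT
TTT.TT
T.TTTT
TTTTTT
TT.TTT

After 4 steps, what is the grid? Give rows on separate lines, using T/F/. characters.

Step 1: 4 trees catch fire, 2 burn out
  TF.F.T
  .TF.FT
  TTT.TT
  T.TTTT
  TTTTTT
  TT.TTT
Step 2: 5 trees catch fire, 4 burn out
  F....T
  .F...F
  TTF.FT
  T.TTTT
  TTTTTT
  TT.TTT
Step 3: 5 trees catch fire, 5 burn out
  .....F
  ......
  TF...F
  T.FTFT
  TTTTTT
  TT.TTT
Step 4: 5 trees catch fire, 5 burn out
  ......
  ......
  F.....
  T..F.F
  TTFTFT
  TT.TTT

......
......
F.....
T..F.F
TTFTFT
TT.TTT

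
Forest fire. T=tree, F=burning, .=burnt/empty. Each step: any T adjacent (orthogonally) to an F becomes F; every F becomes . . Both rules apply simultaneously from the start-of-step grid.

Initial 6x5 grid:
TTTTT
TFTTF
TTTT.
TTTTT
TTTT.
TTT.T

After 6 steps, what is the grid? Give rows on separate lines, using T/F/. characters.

Step 1: 6 trees catch fire, 2 burn out
  TFTTF
  F.FF.
  TFTT.
  TTTTT
  TTTT.
  TTT.T
Step 2: 7 trees catch fire, 6 burn out
  F.FF.
  .....
  F.FF.
  TFTTT
  TTTT.
  TTT.T
Step 3: 4 trees catch fire, 7 burn out
  .....
  .....
  .....
  F.FFT
  TFTT.
  TTT.T
Step 4: 5 trees catch fire, 4 burn out
  .....
  .....
  .....
  ....F
  F.FF.
  TFT.T
Step 5: 2 trees catch fire, 5 burn out
  .....
  .....
  .....
  .....
  .....
  F.F.T
Step 6: 0 trees catch fire, 2 burn out
  .....
  .....
  .....
  .....
  .....
  ....T

.....
.....
.....
.....
.....
....T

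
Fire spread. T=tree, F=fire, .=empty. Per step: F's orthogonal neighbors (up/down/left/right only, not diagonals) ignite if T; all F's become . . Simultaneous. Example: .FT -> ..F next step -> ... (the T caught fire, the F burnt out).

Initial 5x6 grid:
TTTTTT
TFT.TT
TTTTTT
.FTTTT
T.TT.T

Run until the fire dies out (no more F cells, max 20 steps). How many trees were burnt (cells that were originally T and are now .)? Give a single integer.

Step 1: +5 fires, +2 burnt (F count now 5)
Step 2: +6 fires, +5 burnt (F count now 6)
Step 3: +4 fires, +6 burnt (F count now 4)
Step 4: +3 fires, +4 burnt (F count now 3)
Step 5: +4 fires, +3 burnt (F count now 4)
Step 6: +1 fires, +4 burnt (F count now 1)
Step 7: +0 fires, +1 burnt (F count now 0)
Fire out after step 7
Initially T: 24, now '.': 29
Total burnt (originally-T cells now '.'): 23

Answer: 23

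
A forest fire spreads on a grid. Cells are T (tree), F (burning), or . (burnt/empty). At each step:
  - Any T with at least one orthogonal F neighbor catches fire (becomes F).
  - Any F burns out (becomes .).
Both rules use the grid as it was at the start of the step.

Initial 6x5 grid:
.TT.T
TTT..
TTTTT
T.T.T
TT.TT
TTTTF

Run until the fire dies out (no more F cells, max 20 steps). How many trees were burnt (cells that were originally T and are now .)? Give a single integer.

Step 1: +2 fires, +1 burnt (F count now 2)
Step 2: +3 fires, +2 burnt (F count now 3)
Step 3: +2 fires, +3 burnt (F count now 2)
Step 4: +3 fires, +2 burnt (F count now 3)
Step 5: +2 fires, +3 burnt (F count now 2)
Step 6: +4 fires, +2 burnt (F count now 4)
Step 7: +3 fires, +4 burnt (F count now 3)
Step 8: +2 fires, +3 burnt (F count now 2)
Step 9: +0 fires, +2 burnt (F count now 0)
Fire out after step 9
Initially T: 22, now '.': 29
Total burnt (originally-T cells now '.'): 21

Answer: 21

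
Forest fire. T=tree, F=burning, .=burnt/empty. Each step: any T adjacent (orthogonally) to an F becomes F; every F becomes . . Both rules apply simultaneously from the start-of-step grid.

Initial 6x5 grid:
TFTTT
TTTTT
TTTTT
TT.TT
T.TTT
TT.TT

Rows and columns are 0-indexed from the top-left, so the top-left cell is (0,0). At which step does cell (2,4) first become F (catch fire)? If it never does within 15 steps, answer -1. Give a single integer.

Step 1: cell (2,4)='T' (+3 fires, +1 burnt)
Step 2: cell (2,4)='T' (+4 fires, +3 burnt)
Step 3: cell (2,4)='T' (+5 fires, +4 burnt)
Step 4: cell (2,4)='T' (+3 fires, +5 burnt)
Step 5: cell (2,4)='F' (+3 fires, +3 burnt)
  -> target ignites at step 5
Step 6: cell (2,4)='.' (+3 fires, +3 burnt)
Step 7: cell (2,4)='.' (+4 fires, +3 burnt)
Step 8: cell (2,4)='.' (+1 fires, +4 burnt)
Step 9: cell (2,4)='.' (+0 fires, +1 burnt)
  fire out at step 9

5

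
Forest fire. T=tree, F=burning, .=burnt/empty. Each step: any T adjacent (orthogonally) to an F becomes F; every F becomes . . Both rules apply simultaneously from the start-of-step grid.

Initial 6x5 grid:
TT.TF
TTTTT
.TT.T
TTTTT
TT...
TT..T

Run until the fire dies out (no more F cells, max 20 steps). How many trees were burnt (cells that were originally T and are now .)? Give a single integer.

Answer: 20

Derivation:
Step 1: +2 fires, +1 burnt (F count now 2)
Step 2: +2 fires, +2 burnt (F count now 2)
Step 3: +2 fires, +2 burnt (F count now 2)
Step 4: +3 fires, +2 burnt (F count now 3)
Step 5: +4 fires, +3 burnt (F count now 4)
Step 6: +2 fires, +4 burnt (F count now 2)
Step 7: +2 fires, +2 burnt (F count now 2)
Step 8: +2 fires, +2 burnt (F count now 2)
Step 9: +1 fires, +2 burnt (F count now 1)
Step 10: +0 fires, +1 burnt (F count now 0)
Fire out after step 10
Initially T: 21, now '.': 29
Total burnt (originally-T cells now '.'): 20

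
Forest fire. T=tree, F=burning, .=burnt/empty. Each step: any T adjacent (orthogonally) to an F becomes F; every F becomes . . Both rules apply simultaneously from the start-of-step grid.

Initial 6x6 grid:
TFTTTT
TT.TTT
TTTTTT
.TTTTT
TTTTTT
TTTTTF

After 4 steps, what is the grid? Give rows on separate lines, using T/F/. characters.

Step 1: 5 trees catch fire, 2 burn out
  F.FTTT
  TF.TTT
  TTTTTT
  .TTTTT
  TTTTTF
  TTTTF.
Step 2: 6 trees catch fire, 5 burn out
  ...FTT
  F..TTT
  TFTTTT
  .TTTTF
  TTTTF.
  TTTF..
Step 3: 9 trees catch fire, 6 burn out
  ....FT
  ...FTT
  F.FTTF
  .FTTF.
  TTTF..
  TTF...
Step 4: 10 trees catch fire, 9 burn out
  .....F
  ....FF
  ...FF.
  ..FF..
  TFF...
  TF....

.....F
....FF
...FF.
..FF..
TFF...
TF....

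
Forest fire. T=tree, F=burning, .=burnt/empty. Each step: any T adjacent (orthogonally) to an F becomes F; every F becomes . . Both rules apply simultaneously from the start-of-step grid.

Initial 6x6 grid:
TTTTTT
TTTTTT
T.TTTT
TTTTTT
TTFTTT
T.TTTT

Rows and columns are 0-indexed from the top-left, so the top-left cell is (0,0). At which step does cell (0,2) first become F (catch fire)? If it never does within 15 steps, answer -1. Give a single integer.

Step 1: cell (0,2)='T' (+4 fires, +1 burnt)
Step 2: cell (0,2)='T' (+6 fires, +4 burnt)
Step 3: cell (0,2)='T' (+7 fires, +6 burnt)
Step 4: cell (0,2)='F' (+7 fires, +7 burnt)
  -> target ignites at step 4
Step 5: cell (0,2)='.' (+5 fires, +7 burnt)
Step 6: cell (0,2)='.' (+3 fires, +5 burnt)
Step 7: cell (0,2)='.' (+1 fires, +3 burnt)
Step 8: cell (0,2)='.' (+0 fires, +1 burnt)
  fire out at step 8

4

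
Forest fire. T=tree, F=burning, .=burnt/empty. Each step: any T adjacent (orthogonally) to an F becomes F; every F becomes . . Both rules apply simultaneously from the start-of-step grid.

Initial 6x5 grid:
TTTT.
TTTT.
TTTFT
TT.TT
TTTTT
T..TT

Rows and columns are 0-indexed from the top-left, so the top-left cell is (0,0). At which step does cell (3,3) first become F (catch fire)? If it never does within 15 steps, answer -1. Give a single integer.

Step 1: cell (3,3)='F' (+4 fires, +1 burnt)
  -> target ignites at step 1
Step 2: cell (3,3)='.' (+5 fires, +4 burnt)
Step 3: cell (3,3)='.' (+7 fires, +5 burnt)
Step 4: cell (3,3)='.' (+5 fires, +7 burnt)
Step 5: cell (3,3)='.' (+2 fires, +5 burnt)
Step 6: cell (3,3)='.' (+1 fires, +2 burnt)
Step 7: cell (3,3)='.' (+0 fires, +1 burnt)
  fire out at step 7

1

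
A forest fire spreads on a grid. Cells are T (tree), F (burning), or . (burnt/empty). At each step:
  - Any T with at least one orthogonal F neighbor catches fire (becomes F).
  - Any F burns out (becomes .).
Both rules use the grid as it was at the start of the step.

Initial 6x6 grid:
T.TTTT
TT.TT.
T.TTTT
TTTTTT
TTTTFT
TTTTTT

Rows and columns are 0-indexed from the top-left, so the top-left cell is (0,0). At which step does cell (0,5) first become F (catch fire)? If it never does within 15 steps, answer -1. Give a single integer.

Step 1: cell (0,5)='T' (+4 fires, +1 burnt)
Step 2: cell (0,5)='T' (+6 fires, +4 burnt)
Step 3: cell (0,5)='T' (+6 fires, +6 burnt)
Step 4: cell (0,5)='T' (+6 fires, +6 burnt)
Step 5: cell (0,5)='F' (+4 fires, +6 burnt)
  -> target ignites at step 5
Step 6: cell (0,5)='.' (+2 fires, +4 burnt)
Step 7: cell (0,5)='.' (+1 fires, +2 burnt)
Step 8: cell (0,5)='.' (+2 fires, +1 burnt)
Step 9: cell (0,5)='.' (+0 fires, +2 burnt)
  fire out at step 9

5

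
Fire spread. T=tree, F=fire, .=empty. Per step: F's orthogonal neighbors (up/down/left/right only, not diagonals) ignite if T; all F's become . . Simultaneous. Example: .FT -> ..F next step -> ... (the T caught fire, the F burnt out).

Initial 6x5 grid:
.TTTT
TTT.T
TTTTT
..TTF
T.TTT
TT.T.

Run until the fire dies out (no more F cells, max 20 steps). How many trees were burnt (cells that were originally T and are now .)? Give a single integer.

Answer: 19

Derivation:
Step 1: +3 fires, +1 burnt (F count now 3)
Step 2: +4 fires, +3 burnt (F count now 4)
Step 3: +4 fires, +4 burnt (F count now 4)
Step 4: +3 fires, +4 burnt (F count now 3)
Step 5: +3 fires, +3 burnt (F count now 3)
Step 6: +2 fires, +3 burnt (F count now 2)
Step 7: +0 fires, +2 burnt (F count now 0)
Fire out after step 7
Initially T: 22, now '.': 27
Total burnt (originally-T cells now '.'): 19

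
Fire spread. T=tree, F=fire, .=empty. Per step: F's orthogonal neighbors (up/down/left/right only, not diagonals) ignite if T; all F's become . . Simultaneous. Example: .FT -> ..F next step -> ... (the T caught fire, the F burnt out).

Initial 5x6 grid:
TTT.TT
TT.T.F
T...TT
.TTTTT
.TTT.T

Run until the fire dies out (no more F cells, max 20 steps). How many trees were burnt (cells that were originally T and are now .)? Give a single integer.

Answer: 13

Derivation:
Step 1: +2 fires, +1 burnt (F count now 2)
Step 2: +3 fires, +2 burnt (F count now 3)
Step 3: +2 fires, +3 burnt (F count now 2)
Step 4: +1 fires, +2 burnt (F count now 1)
Step 5: +2 fires, +1 burnt (F count now 2)
Step 6: +2 fires, +2 burnt (F count now 2)
Step 7: +1 fires, +2 burnt (F count now 1)
Step 8: +0 fires, +1 burnt (F count now 0)
Fire out after step 8
Initially T: 20, now '.': 23
Total burnt (originally-T cells now '.'): 13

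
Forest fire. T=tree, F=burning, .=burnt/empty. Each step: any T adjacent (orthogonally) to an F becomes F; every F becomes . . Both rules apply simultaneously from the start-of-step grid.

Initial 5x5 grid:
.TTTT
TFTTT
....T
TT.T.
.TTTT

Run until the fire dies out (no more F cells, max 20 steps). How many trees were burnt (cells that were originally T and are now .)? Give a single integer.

Answer: 9

Derivation:
Step 1: +3 fires, +1 burnt (F count now 3)
Step 2: +2 fires, +3 burnt (F count now 2)
Step 3: +2 fires, +2 burnt (F count now 2)
Step 4: +2 fires, +2 burnt (F count now 2)
Step 5: +0 fires, +2 burnt (F count now 0)
Fire out after step 5
Initially T: 16, now '.': 18
Total burnt (originally-T cells now '.'): 9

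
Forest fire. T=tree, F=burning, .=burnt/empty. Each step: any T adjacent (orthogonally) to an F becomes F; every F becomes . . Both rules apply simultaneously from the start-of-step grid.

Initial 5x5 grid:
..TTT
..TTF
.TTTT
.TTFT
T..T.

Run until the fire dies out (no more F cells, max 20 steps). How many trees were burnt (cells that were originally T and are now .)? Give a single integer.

Step 1: +7 fires, +2 burnt (F count now 7)
Step 2: +4 fires, +7 burnt (F count now 4)
Step 3: +2 fires, +4 burnt (F count now 2)
Step 4: +0 fires, +2 burnt (F count now 0)
Fire out after step 4
Initially T: 14, now '.': 24
Total burnt (originally-T cells now '.'): 13

Answer: 13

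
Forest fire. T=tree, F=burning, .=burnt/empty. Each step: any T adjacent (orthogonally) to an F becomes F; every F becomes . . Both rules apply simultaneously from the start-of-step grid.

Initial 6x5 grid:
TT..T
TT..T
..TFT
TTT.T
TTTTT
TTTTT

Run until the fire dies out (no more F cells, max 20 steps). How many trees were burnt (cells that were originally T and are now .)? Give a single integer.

Answer: 18

Derivation:
Step 1: +2 fires, +1 burnt (F count now 2)
Step 2: +3 fires, +2 burnt (F count now 3)
Step 3: +4 fires, +3 burnt (F count now 4)
Step 4: +5 fires, +4 burnt (F count now 5)
Step 5: +3 fires, +5 burnt (F count now 3)
Step 6: +1 fires, +3 burnt (F count now 1)
Step 7: +0 fires, +1 burnt (F count now 0)
Fire out after step 7
Initially T: 22, now '.': 26
Total burnt (originally-T cells now '.'): 18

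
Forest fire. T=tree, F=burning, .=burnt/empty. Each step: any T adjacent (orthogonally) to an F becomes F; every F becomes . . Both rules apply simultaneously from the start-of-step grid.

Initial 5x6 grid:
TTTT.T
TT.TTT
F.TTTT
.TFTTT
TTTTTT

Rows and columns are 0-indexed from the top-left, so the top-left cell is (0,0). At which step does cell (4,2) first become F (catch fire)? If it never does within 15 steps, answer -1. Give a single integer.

Step 1: cell (4,2)='F' (+5 fires, +2 burnt)
  -> target ignites at step 1
Step 2: cell (4,2)='.' (+6 fires, +5 burnt)
Step 3: cell (4,2)='.' (+6 fires, +6 burnt)
Step 4: cell (4,2)='.' (+5 fires, +6 burnt)
Step 5: cell (4,2)='.' (+1 fires, +5 burnt)
Step 6: cell (4,2)='.' (+1 fires, +1 burnt)
Step 7: cell (4,2)='.' (+0 fires, +1 burnt)
  fire out at step 7

1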